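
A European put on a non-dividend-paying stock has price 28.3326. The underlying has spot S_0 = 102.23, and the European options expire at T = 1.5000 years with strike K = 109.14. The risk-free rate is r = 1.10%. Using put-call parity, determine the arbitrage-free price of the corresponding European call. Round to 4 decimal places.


Put-call parity: C - P = S_0 * exp(-qT) - K * exp(-rT).
S_0 * exp(-qT) = 102.2300 * 1.00000000 = 102.23000000
K * exp(-rT) = 109.1400 * 0.98363538 = 107.35396531
C = P + S*exp(-qT) - K*exp(-rT)
C = 28.3326 + 102.23000000 - 107.35396531 = 23.2086

Answer: Call price = 23.2086


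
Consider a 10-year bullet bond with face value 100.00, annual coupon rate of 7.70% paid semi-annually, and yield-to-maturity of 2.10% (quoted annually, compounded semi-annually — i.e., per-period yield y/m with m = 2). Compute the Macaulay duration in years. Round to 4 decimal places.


Coupon per period c = face * coupon_rate / m = 3.850000
Periods per year m = 2; per-period yield y/m = 0.010500
Number of cashflows N = 20
Cashflows (t years, CF_t, discount factor 1/(1+y/m)^(m*t), PV):
  t = 0.5000: CF_t = 3.850000, DF = 0.989609, PV = 3.809995
  t = 1.0000: CF_t = 3.850000, DF = 0.979326, PV = 3.770406
  t = 1.5000: CF_t = 3.850000, DF = 0.969150, PV = 3.731228
  t = 2.0000: CF_t = 3.850000, DF = 0.959080, PV = 3.692457
  t = 2.5000: CF_t = 3.850000, DF = 0.949114, PV = 3.654089
  t = 3.0000: CF_t = 3.850000, DF = 0.939252, PV = 3.616120
  t = 3.5000: CF_t = 3.850000, DF = 0.929492, PV = 3.578545
  t = 4.0000: CF_t = 3.850000, DF = 0.919834, PV = 3.541361
  t = 4.5000: CF_t = 3.850000, DF = 0.910276, PV = 3.504563
  t = 5.0000: CF_t = 3.850000, DF = 0.900818, PV = 3.468147
  t = 5.5000: CF_t = 3.850000, DF = 0.891457, PV = 3.432110
  t = 6.0000: CF_t = 3.850000, DF = 0.882194, PV = 3.396448
  t = 6.5000: CF_t = 3.850000, DF = 0.873027, PV = 3.361155
  t = 7.0000: CF_t = 3.850000, DF = 0.863956, PV = 3.326230
  t = 7.5000: CF_t = 3.850000, DF = 0.854979, PV = 3.291668
  t = 8.0000: CF_t = 3.850000, DF = 0.846095, PV = 3.257464
  t = 8.5000: CF_t = 3.850000, DF = 0.837303, PV = 3.223616
  t = 9.0000: CF_t = 3.850000, DF = 0.828603, PV = 3.190120
  t = 9.5000: CF_t = 3.850000, DF = 0.819993, PV = 3.156972
  t = 10.0000: CF_t = 103.850000, DF = 0.811472, PV = 84.271387
Price P = sum_t PV_t = 150.274082
Macaulay numerator sum_t t * PV_t:
  t * PV_t at t = 0.5000: 1.904998
  t * PV_t at t = 1.0000: 3.770406
  t * PV_t at t = 1.5000: 5.596842
  t * PV_t at t = 2.0000: 7.384914
  t * PV_t at t = 2.5000: 9.135223
  t * PV_t at t = 3.0000: 10.848360
  t * PV_t at t = 3.5000: 12.524908
  t * PV_t at t = 4.0000: 14.165444
  t * PV_t at t = 4.5000: 15.770533
  t * PV_t at t = 5.0000: 17.340737
  t * PV_t at t = 5.5000: 18.876606
  t * PV_t at t = 6.0000: 20.378685
  t * PV_t at t = 6.5000: 21.847510
  t * PV_t at t = 7.0000: 23.283610
  t * PV_t at t = 7.5000: 24.687506
  t * PV_t at t = 8.0000: 26.059713
  t * PV_t at t = 8.5000: 27.400737
  t * PV_t at t = 9.0000: 28.711079
  t * PV_t at t = 9.5000: 29.991231
  t * PV_t at t = 10.0000: 842.713874
Macaulay duration D = (sum_t t * PV_t) / P = 1162.392918 / 150.274082 = 7.735152

Answer: Macaulay duration = 7.7352 years


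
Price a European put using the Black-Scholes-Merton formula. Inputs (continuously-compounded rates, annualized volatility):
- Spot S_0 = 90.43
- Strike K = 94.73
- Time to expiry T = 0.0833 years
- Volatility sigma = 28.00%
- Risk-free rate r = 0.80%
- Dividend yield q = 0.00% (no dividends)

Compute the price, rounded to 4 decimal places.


Answer: Price = 5.5674

Derivation:
d1 = (ln(S/K) + (r - q + 0.5*sigma^2) * T) / (sigma * sqrt(T)) = -0.52618981
d2 = d1 - sigma * sqrt(T) = -0.60700268
exp(-rT) = 0.99933382; exp(-qT) = 1.00000000
P = K * exp(-rT) * N(-d2) - S_0 * exp(-qT) * N(-d1)
N(-d1) = 0.70062183; N(-d2) = 0.72807543
P = 94.7300 * 0.99933382 * 0.72807543 - 90.4300 * 1.00000000 * 0.70062183 = 5.5674


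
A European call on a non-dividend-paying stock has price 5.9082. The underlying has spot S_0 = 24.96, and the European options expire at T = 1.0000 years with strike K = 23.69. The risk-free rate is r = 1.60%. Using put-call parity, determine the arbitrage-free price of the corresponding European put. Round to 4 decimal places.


Answer: Put price = 4.2622

Derivation:
Put-call parity: C - P = S_0 * exp(-qT) - K * exp(-rT).
S_0 * exp(-qT) = 24.9600 * 1.00000000 = 24.96000000
K * exp(-rT) = 23.6900 * 0.98412732 = 23.31397621
P = C - S*exp(-qT) + K*exp(-rT)
P = 5.9082 - 24.96000000 + 23.31397621 = 4.2622


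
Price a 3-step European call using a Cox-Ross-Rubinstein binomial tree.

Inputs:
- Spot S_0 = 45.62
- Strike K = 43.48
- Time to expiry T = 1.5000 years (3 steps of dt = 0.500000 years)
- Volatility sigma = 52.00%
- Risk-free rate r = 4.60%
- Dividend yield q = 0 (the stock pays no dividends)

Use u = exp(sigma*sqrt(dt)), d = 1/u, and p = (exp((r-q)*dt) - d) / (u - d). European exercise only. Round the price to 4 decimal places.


Answer: Price = V(0,0) = 14.2793

Derivation:
dt = T/N = 0.500000
u = exp(sigma*sqrt(dt)) = 1.444402; d = 1/u = 0.692328
p = (exp((r-q)*dt) - d) / (u - d) = 0.440034
Discount per step: exp(-r*dt) = 0.977262
Stock lattice S(k, i) with i counting down-moves:
  k=0: S(0,0) = 45.6200
  k=1: S(1,0) = 65.8936; S(1,1) = 31.5840
  k=2: S(2,0) = 95.1769; S(2,1) = 45.6200; S(2,2) = 21.8665
  k=3: S(3,0) = 137.4737; S(3,1) = 65.8936; S(3,2) = 31.5840; S(3,3) = 15.1388
Terminal payoffs V(N, i) = max(S_T - K, 0):
  V(3,0) = 93.993723; V(3,1) = 22.413628; V(3,2) = 0.000000; V(3,3) = 0.000000
Backward induction: V(k, i) = exp(-r*dt) * [p * V(k+1, i) + (1-p) * V(k+1, i+1)].
  V(2,0) = exp(-r*dt) * [p*93.993723 + (1-p)*22.413628] = 52.685528
  V(2,1) = exp(-r*dt) * [p*22.413628 + (1-p)*0.000000] = 9.638514
  V(2,2) = exp(-r*dt) * [p*0.000000 + (1-p)*0.000000] = 0.000000
  V(1,0) = exp(-r*dt) * [p*52.685528 + (1-p)*9.638514] = 27.930830
  V(1,1) = exp(-r*dt) * [p*9.638514 + (1-p)*0.000000] = 4.144842
  V(0,0) = exp(-r*dt) * [p*27.930830 + (1-p)*4.144842] = 14.279268


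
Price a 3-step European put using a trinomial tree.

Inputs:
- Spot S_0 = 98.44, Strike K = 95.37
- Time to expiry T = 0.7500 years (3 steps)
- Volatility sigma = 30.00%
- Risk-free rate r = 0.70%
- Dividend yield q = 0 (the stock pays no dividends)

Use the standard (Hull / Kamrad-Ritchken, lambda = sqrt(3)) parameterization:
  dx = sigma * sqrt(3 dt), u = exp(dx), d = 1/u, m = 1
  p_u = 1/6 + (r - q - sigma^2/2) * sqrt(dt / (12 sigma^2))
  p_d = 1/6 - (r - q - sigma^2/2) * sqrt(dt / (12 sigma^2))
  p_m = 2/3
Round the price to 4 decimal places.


Answer: Price = V(0,0) = 7.8887

Derivation:
dt = T/N = 0.250000; dx = sigma*sqrt(3*dt) = 0.259808
u = exp(dx) = 1.296681; d = 1/u = 0.771200
p_u = 0.148384, p_m = 0.666667, p_d = 0.184949
Discount per step: exp(-r*dt) = 0.998252
Stock lattice S(k, j) with j the centered position index:
  k=0: S(0,+0) = 98.4400
  k=1: S(1,-1) = 75.9169; S(1,+0) = 98.4400; S(1,+1) = 127.6452
  k=2: S(2,-2) = 58.5471; S(2,-1) = 75.9169; S(2,+0) = 98.4400; S(2,+1) = 127.6452; S(2,+2) = 165.5151
  k=3: S(3,-3) = 45.1515; S(3,-2) = 58.5471; S(3,-1) = 75.9169; S(3,+0) = 98.4400; S(3,+1) = 127.6452; S(3,+2) = 165.5151; S(3,+3) = 214.6202
Terminal payoffs V(N, j) = max(K - S_T, 0):
  V(3,-3) = 50.218461; V(3,-2) = 36.822875; V(3,-1) = 19.453078; V(3,+0) = 0.000000; V(3,+1) = 0.000000; V(3,+2) = 0.000000; V(3,+3) = 0.000000
Backward induction: V(k, j) = exp(-r*dt) * [p_u * V(k+1, j+1) + p_m * V(k+1, j) + p_d * V(k+1, j-1)]
  V(2,-2) = exp(-r*dt) * [p_u*19.453078 + p_m*36.822875 + p_d*50.218461] = 36.658774
  V(2,-1) = exp(-r*dt) * [p_u*0.000000 + p_m*19.453078 + p_d*36.822875] = 19.744505
  V(2,+0) = exp(-r*dt) * [p_u*0.000000 + p_m*0.000000 + p_d*19.453078] = 3.591545
  V(2,+1) = exp(-r*dt) * [p_u*0.000000 + p_m*0.000000 + p_d*0.000000] = 0.000000
  V(2,+2) = exp(-r*dt) * [p_u*0.000000 + p_m*0.000000 + p_d*0.000000] = 0.000000
  V(1,-1) = exp(-r*dt) * [p_u*3.591545 + p_m*19.744505 + p_d*36.658774] = 20.440149
  V(1,+0) = exp(-r*dt) * [p_u*0.000000 + p_m*3.591545 + p_d*19.744505] = 6.035527
  V(1,+1) = exp(-r*dt) * [p_u*0.000000 + p_m*0.000000 + p_d*3.591545] = 0.663093
  V(0,+0) = exp(-r*dt) * [p_u*0.663093 + p_m*6.035527 + p_d*20.440149] = 7.888653


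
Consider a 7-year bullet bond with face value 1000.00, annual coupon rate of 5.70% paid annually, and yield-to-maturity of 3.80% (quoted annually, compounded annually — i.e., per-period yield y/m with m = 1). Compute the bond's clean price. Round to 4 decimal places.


Coupon per period c = face * coupon_rate / m = 57.000000
Periods per year m = 1; per-period yield y/m = 0.038000
Number of cashflows N = 7
Cashflows (t years, CF_t, discount factor 1/(1+y/m)^(m*t), PV):
  t = 1.0000: CF_t = 57.000000, DF = 0.963391, PV = 54.913295
  t = 2.0000: CF_t = 57.000000, DF = 0.928122, PV = 52.902982
  t = 3.0000: CF_t = 57.000000, DF = 0.894145, PV = 50.966263
  t = 4.0000: CF_t = 57.000000, DF = 0.861411, PV = 49.100447
  t = 5.0000: CF_t = 57.000000, DF = 0.829876, PV = 47.302935
  t = 6.0000: CF_t = 57.000000, DF = 0.799495, PV = 45.571228
  t = 7.0000: CF_t = 1057.000000, DF = 0.770227, PV = 814.129539
Price P = sum_t PV_t = 1114.886689

Answer: Price = 1114.8867


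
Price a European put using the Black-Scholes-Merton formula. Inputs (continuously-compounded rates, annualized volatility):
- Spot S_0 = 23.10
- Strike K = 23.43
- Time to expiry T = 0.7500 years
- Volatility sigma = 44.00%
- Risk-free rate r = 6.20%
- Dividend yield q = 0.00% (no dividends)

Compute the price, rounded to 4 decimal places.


d1 = (ln(S/K) + (r - q + 0.5*sigma^2) * T) / (sigma * sqrt(T)) = 0.27533143
d2 = d1 - sigma * sqrt(T) = -0.10571975
exp(-rT) = 0.95456456; exp(-qT) = 1.00000000
P = K * exp(-rT) * N(-d2) - S_0 * exp(-qT) * N(-d1)
N(-d1) = 0.39153081; N(-d2) = 0.54209764
P = 23.4300 * 0.95456456 * 0.54209764 - 23.1000 * 1.00000000 * 0.39153081 = 3.0799

Answer: Price = 3.0799


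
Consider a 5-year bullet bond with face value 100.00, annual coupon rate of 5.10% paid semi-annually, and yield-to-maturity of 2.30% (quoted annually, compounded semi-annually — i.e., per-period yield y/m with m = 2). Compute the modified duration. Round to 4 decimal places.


Coupon per period c = face * coupon_rate / m = 2.550000
Periods per year m = 2; per-period yield y/m = 0.011500
Number of cashflows N = 10
Cashflows (t years, CF_t, discount factor 1/(1+y/m)^(m*t), PV):
  t = 0.5000: CF_t = 2.550000, DF = 0.988631, PV = 2.521008
  t = 1.0000: CF_t = 2.550000, DF = 0.977391, PV = 2.492346
  t = 1.5000: CF_t = 2.550000, DF = 0.966279, PV = 2.464010
  t = 2.0000: CF_t = 2.550000, DF = 0.955293, PV = 2.435996
  t = 2.5000: CF_t = 2.550000, DF = 0.944432, PV = 2.408301
  t = 3.0000: CF_t = 2.550000, DF = 0.933694, PV = 2.380920
  t = 3.5000: CF_t = 2.550000, DF = 0.923079, PV = 2.353851
  t = 4.0000: CF_t = 2.550000, DF = 0.912584, PV = 2.327089
  t = 4.5000: CF_t = 2.550000, DF = 0.902209, PV = 2.300632
  t = 5.0000: CF_t = 102.550000, DF = 0.891951, PV = 91.469603
Price P = sum_t PV_t = 113.153758
First compute Macaulay numerator sum_t t * PV_t:
  t * PV_t at t = 0.5000: 1.260504
  t * PV_t at t = 1.0000: 2.492346
  t * PV_t at t = 1.5000: 3.696015
  t * PV_t at t = 2.0000: 4.871993
  t * PV_t at t = 2.5000: 6.020752
  t * PV_t at t = 3.0000: 7.142761
  t * PV_t at t = 3.5000: 8.238479
  t * PV_t at t = 4.0000: 9.308358
  t * PV_t at t = 4.5000: 10.352845
  t * PV_t at t = 5.0000: 457.348014
Macaulay duration D = 510.732068 / 113.153758 = 4.513611
Modified duration = D / (1 + y/m) = 4.513611 / (1 + 0.011500) = 4.462295

Answer: Modified duration = 4.4623


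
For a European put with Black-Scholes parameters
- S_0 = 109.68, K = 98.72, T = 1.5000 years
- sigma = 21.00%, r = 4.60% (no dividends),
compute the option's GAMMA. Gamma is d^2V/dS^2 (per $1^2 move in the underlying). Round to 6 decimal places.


d1 = 0.8062105712; d2 = 0.5490141482
phi(d1) = 0.2882502433; exp(-qT) = 1.0000000000; exp(-rT) = 0.9333266801
Gamma = exp(-qT) * phi(d1) / (S * sigma * sqrt(T)) = 1.0000000000 * 0.2882502433 / (109.6800 * 0.2100 * 1.2247448714) = 0.010218

Answer: Gamma = 0.010218


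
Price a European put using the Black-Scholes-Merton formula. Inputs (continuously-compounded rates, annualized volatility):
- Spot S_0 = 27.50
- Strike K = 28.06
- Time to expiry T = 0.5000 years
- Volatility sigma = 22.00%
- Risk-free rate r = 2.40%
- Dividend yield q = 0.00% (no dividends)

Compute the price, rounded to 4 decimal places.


Answer: Price = 1.8269

Derivation:
d1 = (ln(S/K) + (r - q + 0.5*sigma^2) * T) / (sigma * sqrt(T)) = 0.02533326
d2 = d1 - sigma * sqrt(T) = -0.13023023
exp(-rT) = 0.98807171; exp(-qT) = 1.00000000
P = K * exp(-rT) * N(-d2) - S_0 * exp(-qT) * N(-d1)
N(-d1) = 0.48989457; N(-d2) = 0.55180786
P = 28.0600 * 0.98807171 * 0.55180786 - 27.5000 * 1.00000000 * 0.48989457 = 1.8269


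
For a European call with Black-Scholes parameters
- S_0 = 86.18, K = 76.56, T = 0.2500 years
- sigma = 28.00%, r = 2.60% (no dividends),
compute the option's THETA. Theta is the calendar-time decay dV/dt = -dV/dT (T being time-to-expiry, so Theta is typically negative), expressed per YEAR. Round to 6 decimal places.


d1 = 0.9618813217; d2 = 0.8218813217
phi(d1) = 0.2511898197; exp(-qT) = 1.0000000000; exp(-rT) = 0.9935210793
Theta = -S*exp(-qT)*phi(d1)*sigma/(2*sqrt(T)) - r*K*exp(-rT)*N(d2) + q*S*exp(-qT)*N(d1)
N(d1) = 0.8319453890; N(d2) = 0.7944277778; sqrt(T) = 0.5000000000
Term 1 = -86.1800 * 1.0000000000 * 0.2511898197 * 0.2800 / (2 * 0.5000000000) = -6.0613108253
Term 2 = -0.0260 * 76.5600 * 0.9935210793 * 0.7944277778 = -1.5711106762
Term 3 = 0 (no dividend yield, q = 0)
Theta = -6.0613108253 + (-1.5711106762) + (0.0000000000) = -7.632422

Answer: Theta = -7.632422


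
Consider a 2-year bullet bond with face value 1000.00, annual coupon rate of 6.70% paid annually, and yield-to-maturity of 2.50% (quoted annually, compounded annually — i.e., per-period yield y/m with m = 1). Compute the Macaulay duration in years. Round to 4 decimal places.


Coupon per period c = face * coupon_rate / m = 67.000000
Periods per year m = 1; per-period yield y/m = 0.025000
Number of cashflows N = 2
Cashflows (t years, CF_t, discount factor 1/(1+y/m)^(m*t), PV):
  t = 1.0000: CF_t = 67.000000, DF = 0.975610, PV = 65.365854
  t = 2.0000: CF_t = 1067.000000, DF = 0.951814, PV = 1015.585961
Price P = sum_t PV_t = 1080.951814
Macaulay numerator sum_t t * PV_t:
  t * PV_t at t = 1.0000: 65.365854
  t * PV_t at t = 2.0000: 2031.171921
Macaulay duration D = (sum_t t * PV_t) / P = 2096.537775 / 1080.951814 = 1.939529

Answer: Macaulay duration = 1.9395 years


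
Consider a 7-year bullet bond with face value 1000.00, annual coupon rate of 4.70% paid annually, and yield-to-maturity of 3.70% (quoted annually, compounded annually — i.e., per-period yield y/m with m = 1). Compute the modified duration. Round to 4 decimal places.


Coupon per period c = face * coupon_rate / m = 47.000000
Periods per year m = 1; per-period yield y/m = 0.037000
Number of cashflows N = 7
Cashflows (t years, CF_t, discount factor 1/(1+y/m)^(m*t), PV):
  t = 1.0000: CF_t = 47.000000, DF = 0.964320, PV = 45.323047
  t = 2.0000: CF_t = 47.000000, DF = 0.929913, PV = 43.705928
  t = 3.0000: CF_t = 47.000000, DF = 0.896734, PV = 42.146507
  t = 4.0000: CF_t = 47.000000, DF = 0.864739, PV = 40.642726
  t = 5.0000: CF_t = 47.000000, DF = 0.833885, PV = 39.192600
  t = 6.0000: CF_t = 47.000000, DF = 0.804132, PV = 37.794214
  t = 7.0000: CF_t = 1047.000000, DF = 0.775441, PV = 811.886625
Price P = sum_t PV_t = 1060.691648
First compute Macaulay numerator sum_t t * PV_t:
  t * PV_t at t = 1.0000: 45.323047
  t * PV_t at t = 2.0000: 87.411856
  t * PV_t at t = 3.0000: 126.439521
  t * PV_t at t = 4.0000: 162.570905
  t * PV_t at t = 5.0000: 195.963000
  t * PV_t at t = 6.0000: 226.765285
  t * PV_t at t = 7.0000: 5683.206376
Macaulay duration D = 6527.679991 / 1060.691648 = 6.154173
Modified duration = D / (1 + y/m) = 6.154173 / (1 + 0.037000) = 5.934593

Answer: Modified duration = 5.9346


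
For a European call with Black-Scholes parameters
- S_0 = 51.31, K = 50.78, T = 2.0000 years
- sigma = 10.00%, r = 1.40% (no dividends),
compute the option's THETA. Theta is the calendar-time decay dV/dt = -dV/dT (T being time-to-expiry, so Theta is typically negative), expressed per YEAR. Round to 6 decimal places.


Answer: Theta = -1.083201

Derivation:
d1 = 0.3421201010; d2 = 0.2006987447
phi(d1) = 0.3762649931; exp(-qT) = 1.0000000000; exp(-rT) = 0.9723883668
Theta = -S*exp(-qT)*phi(d1)*sigma/(2*sqrt(T)) - r*K*exp(-rT)*N(d2) + q*S*exp(-qT)*N(d1)
N(d1) = 0.6338697446; N(d2) = 0.5795329294; sqrt(T) = 1.4142135624
Term 1 = -51.3100 * 1.0000000000 * 0.3762649931 * 0.1000 / (2 * 1.4142135624) = -0.6825757194
Term 2 = -0.0140 * 50.7800 * 0.9723883668 * 0.5795329294 = -0.4006255145
Term 3 = 0 (no dividend yield, q = 0)
Theta = -0.6825757194 + (-0.4006255145) + (0.0000000000) = -1.083201


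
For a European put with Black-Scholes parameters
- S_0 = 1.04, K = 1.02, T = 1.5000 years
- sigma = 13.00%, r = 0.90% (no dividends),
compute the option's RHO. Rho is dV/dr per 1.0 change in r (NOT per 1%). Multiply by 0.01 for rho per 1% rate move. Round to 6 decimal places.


d1 = 0.2863584517; d2 = 0.1271416184
phi(d1) = 0.3829161993; exp(-qT) = 1.0000000000; exp(-rT) = 0.9865907163
N(-d2) = 0.4494141560
Rho = -K*T*exp(-rT)*N(-d2) = -1.0200 * 1.5000 * 0.9865907163 * 0.4494141560 = -0.678383

Answer: Rho = -0.678383


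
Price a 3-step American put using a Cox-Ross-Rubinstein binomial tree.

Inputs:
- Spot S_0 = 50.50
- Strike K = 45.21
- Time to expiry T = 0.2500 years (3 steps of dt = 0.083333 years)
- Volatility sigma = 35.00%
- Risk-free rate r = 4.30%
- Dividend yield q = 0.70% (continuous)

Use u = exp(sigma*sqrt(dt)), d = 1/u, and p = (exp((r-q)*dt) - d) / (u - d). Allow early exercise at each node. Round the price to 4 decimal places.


dt = T/N = 0.083333
u = exp(sigma*sqrt(dt)) = 1.106317; d = 1/u = 0.903900
p = (exp((r-q)*dt) - d) / (u - d) = 0.489606
Discount per step: exp(-r*dt) = 0.996423
Stock lattice S(k, i) with i counting down-moves:
  k=0: S(0,0) = 50.5000
  k=1: S(1,0) = 55.8690; S(1,1) = 45.6470
  k=2: S(2,0) = 61.8088; S(2,1) = 50.5000; S(2,2) = 41.2603
  k=3: S(3,0) = 68.3801; S(3,1) = 55.8690; S(3,2) = 45.6470; S(3,3) = 37.2952
Terminal payoffs V(N, i) = max(K - S_T, 0):
  V(3,0) = 0.000000; V(3,1) = 0.000000; V(3,2) = 0.000000; V(3,3) = 7.914807
Backward induction: V(k, i) = exp(-r*dt) * [p * V(k+1, i) + (1-p) * V(k+1, i+1)]; then take max(V_cont, immediate exercise) for American.
  V(2,0) = exp(-r*dt) * [p*0.000000 + (1-p)*0.000000] = 0.000000; exercise = 0.000000; V(2,0) = max -> 0.000000
  V(2,1) = exp(-r*dt) * [p*0.000000 + (1-p)*0.000000] = 0.000000; exercise = 0.000000; V(2,1) = max -> 0.000000
  V(2,2) = exp(-r*dt) * [p*0.000000 + (1-p)*7.914807] = 4.025224; exercise = 3.949702; V(2,2) = max -> 4.025224
  V(1,0) = exp(-r*dt) * [p*0.000000 + (1-p)*0.000000] = 0.000000; exercise = 0.000000; V(1,0) = max -> 0.000000
  V(1,1) = exp(-r*dt) * [p*0.000000 + (1-p)*4.025224] = 2.047103; exercise = 0.000000; V(1,1) = max -> 2.047103
  V(0,0) = exp(-r*dt) * [p*0.000000 + (1-p)*2.047103] = 1.041093; exercise = 0.000000; V(0,0) = max -> 1.041093

Answer: Price = V(0,0) = 1.0411


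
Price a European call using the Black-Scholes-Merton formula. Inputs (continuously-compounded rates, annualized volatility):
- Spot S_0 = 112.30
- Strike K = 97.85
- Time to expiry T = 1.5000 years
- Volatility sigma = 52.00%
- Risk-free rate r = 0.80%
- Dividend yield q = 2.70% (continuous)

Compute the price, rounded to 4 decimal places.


d1 = (ln(S/K) + (r - q + 0.5*sigma^2) * T) / (sigma * sqrt(T)) = 0.48995788
d2 = d1 - sigma * sqrt(T) = -0.14690945
exp(-rT) = 0.98807171; exp(-qT) = 0.96030916
C = S_0 * exp(-qT) * N(d1) - K * exp(-rT) * N(d2)
N(d1) = 0.68791815; N(d2) = 0.44160174
C = 112.3000 * 0.96030916 * 0.68791815 - 97.8500 * 0.98807171 * 0.44160174 = 31.4917

Answer: Price = 31.4917


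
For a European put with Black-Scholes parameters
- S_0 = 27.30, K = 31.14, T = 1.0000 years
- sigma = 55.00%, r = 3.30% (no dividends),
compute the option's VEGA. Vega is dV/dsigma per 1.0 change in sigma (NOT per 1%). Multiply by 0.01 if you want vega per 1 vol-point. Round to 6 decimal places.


Answer: Vega = 10.841349

Derivation:
d1 = 0.0957155196; d2 = -0.4542844804
phi(d1) = 0.3971190125; exp(-qT) = 1.0000000000; exp(-rT) = 0.9675385596
Vega = S * exp(-qT) * phi(d1) * sqrt(T) = 27.3000 * 1.0000000000 * 0.3971190125 * 1.0000000000 = 10.841349


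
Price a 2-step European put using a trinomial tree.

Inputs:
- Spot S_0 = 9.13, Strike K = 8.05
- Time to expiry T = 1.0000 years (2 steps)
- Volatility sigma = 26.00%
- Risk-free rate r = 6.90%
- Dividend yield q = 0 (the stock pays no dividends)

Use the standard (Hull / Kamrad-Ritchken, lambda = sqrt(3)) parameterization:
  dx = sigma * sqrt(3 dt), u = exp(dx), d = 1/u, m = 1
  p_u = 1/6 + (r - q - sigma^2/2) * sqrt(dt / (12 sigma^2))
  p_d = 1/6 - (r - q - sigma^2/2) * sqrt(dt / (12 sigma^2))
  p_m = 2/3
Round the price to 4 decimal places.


Answer: Price = V(0,0) = 0.3020

Derivation:
dt = T/N = 0.500000; dx = sigma*sqrt(3*dt) = 0.318434
u = exp(dx) = 1.374972; d = 1/u = 0.727287
p_u = 0.194302, p_m = 0.666667, p_d = 0.139031
Discount per step: exp(-r*dt) = 0.966088
Stock lattice S(k, j) with j the centered position index:
  k=0: S(0,+0) = 9.1300
  k=1: S(1,-1) = 6.6401; S(1,+0) = 9.1300; S(1,+1) = 12.5535
  k=2: S(2,-2) = 4.8293; S(2,-1) = 6.6401; S(2,+0) = 9.1300; S(2,+1) = 12.5535; S(2,+2) = 17.2607
Terminal payoffs V(N, j) = max(K - S_T, 0):
  V(2,-2) = 3.220715; V(2,-1) = 1.409867; V(2,+0) = 0.000000; V(2,+1) = 0.000000; V(2,+2) = 0.000000
Backward induction: V(k, j) = exp(-r*dt) * [p_u * V(k+1, j+1) + p_m * V(k+1, j) + p_d * V(k+1, j-1)]
  V(1,-1) = exp(-r*dt) * [p_u*0.000000 + p_m*1.409867 + p_d*3.220715] = 1.340633
  V(1,+0) = exp(-r*dt) * [p_u*0.000000 + p_m*0.000000 + p_d*1.409867] = 0.189369
  V(1,+1) = exp(-r*dt) * [p_u*0.000000 + p_m*0.000000 + p_d*0.000000] = 0.000000
  V(0,+0) = exp(-r*dt) * [p_u*0.000000 + p_m*0.189369 + p_d*1.340633] = 0.302034


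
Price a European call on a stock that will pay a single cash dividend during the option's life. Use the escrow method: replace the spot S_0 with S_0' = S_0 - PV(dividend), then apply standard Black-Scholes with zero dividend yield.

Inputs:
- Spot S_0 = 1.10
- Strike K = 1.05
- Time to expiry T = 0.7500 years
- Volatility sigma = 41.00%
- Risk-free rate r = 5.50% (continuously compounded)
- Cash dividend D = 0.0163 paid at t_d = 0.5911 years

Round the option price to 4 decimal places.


Answer: Price = 0.1888

Derivation:
PV(D) = D * exp(-r * t_d) = 0.0163 * 0.96801229 = 0.01577860
S_0' = S_0 - PV(D) = 1.1000 - 0.01577860 = 1.08422140
d1 = (ln(S_0'/K) + (r + sigma^2/2)*T) / (sigma*sqrt(T)) = 0.38403498
d2 = d1 - sigma*sqrt(T) = 0.02896457
exp(-rT) = 0.95958920
N(d1) = 0.64952374; N(d2) = 0.51155358
C = S_0' * N(d1) - K * exp(-rT) * N(d2) = 1.08422140 * 0.64952374 - 1.0500 * 0.95958920 * 0.51155358 = 0.1888


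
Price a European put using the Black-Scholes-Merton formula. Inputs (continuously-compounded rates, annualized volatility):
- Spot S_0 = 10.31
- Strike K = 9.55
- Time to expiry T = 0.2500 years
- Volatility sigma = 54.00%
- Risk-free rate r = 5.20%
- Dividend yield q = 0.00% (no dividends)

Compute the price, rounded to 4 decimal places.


d1 = (ln(S/K) + (r - q + 0.5*sigma^2) * T) / (sigma * sqrt(T)) = 0.46675238
d2 = d1 - sigma * sqrt(T) = 0.19675238
exp(-rT) = 0.98708414; exp(-qT) = 1.00000000
P = K * exp(-rT) * N(-d2) - S_0 * exp(-qT) * N(-d1)
N(-d1) = 0.32033852; N(-d2) = 0.42201066
P = 9.5500 * 0.98708414 * 0.42201066 - 10.3100 * 1.00000000 * 0.32033852 = 0.6755

Answer: Price = 0.6755


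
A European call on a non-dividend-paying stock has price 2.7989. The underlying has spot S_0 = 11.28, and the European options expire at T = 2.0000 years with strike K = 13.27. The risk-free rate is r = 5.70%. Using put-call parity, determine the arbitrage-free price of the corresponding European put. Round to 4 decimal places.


Answer: Put price = 3.3592

Derivation:
Put-call parity: C - P = S_0 * exp(-qT) - K * exp(-rT).
S_0 * exp(-qT) = 11.2800 * 1.00000000 = 11.28000000
K * exp(-rT) = 13.2700 * 0.89225796 = 11.84026307
P = C - S*exp(-qT) + K*exp(-rT)
P = 2.7989 - 11.28000000 + 11.84026307 = 3.3592


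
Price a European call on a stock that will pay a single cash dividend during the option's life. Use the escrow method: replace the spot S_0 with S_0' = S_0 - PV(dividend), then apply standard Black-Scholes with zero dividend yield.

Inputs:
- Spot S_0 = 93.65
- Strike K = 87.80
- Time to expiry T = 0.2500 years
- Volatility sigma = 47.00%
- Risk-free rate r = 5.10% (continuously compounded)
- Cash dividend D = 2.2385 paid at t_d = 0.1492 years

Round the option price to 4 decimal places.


PV(D) = D * exp(-r * t_d) = 2.2385 * 0.99241968 = 2.22153145
S_0' = S_0 - PV(D) = 93.6500 - 2.22153145 = 91.42846855
d1 = (ln(S_0'/K) + (r + sigma^2/2)*T) / (sigma*sqrt(T)) = 0.34407618
d2 = d1 - sigma*sqrt(T) = 0.10907618
exp(-rT) = 0.98733094
N(d1) = 0.63460550; N(d2) = 0.54342896
C = S_0' * N(d1) - K * exp(-rT) * N(d2) = 91.42846855 * 0.63460550 - 87.8000 * 0.98733094 * 0.54342896 = 10.9124

Answer: Price = 10.9124


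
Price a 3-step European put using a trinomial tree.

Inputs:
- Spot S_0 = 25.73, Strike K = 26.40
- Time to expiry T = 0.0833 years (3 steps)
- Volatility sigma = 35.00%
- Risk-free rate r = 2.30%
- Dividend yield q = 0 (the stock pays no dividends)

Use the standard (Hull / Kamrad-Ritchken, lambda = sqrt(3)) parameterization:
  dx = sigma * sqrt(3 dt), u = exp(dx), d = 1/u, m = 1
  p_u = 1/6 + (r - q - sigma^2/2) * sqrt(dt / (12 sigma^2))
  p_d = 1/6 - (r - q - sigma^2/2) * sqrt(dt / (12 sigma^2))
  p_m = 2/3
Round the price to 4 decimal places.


Answer: Price = V(0,0) = 1.3909

Derivation:
dt = T/N = 0.027767; dx = sigma*sqrt(3*dt) = 0.101016
u = exp(dx) = 1.106294; d = 1/u = 0.903918
p_u = 0.161410, p_m = 0.666667, p_d = 0.171924
Discount per step: exp(-r*dt) = 0.999362
Stock lattice S(k, j) with j the centered position index:
  k=0: S(0,+0) = 25.7300
  k=1: S(1,-1) = 23.2578; S(1,+0) = 25.7300; S(1,+1) = 28.4650
  k=2: S(2,-2) = 21.0232; S(2,-1) = 23.2578; S(2,+0) = 25.7300; S(2,+1) = 28.4650; S(2,+2) = 31.4906
  k=3: S(3,-3) = 19.0032; S(3,-2) = 21.0232; S(3,-1) = 23.2578; S(3,+0) = 25.7300; S(3,+1) = 28.4650; S(3,+2) = 31.4906; S(3,+3) = 34.8379
Terminal payoffs V(N, j) = max(K - S_T, 0):
  V(3,-3) = 7.396762; V(3,-2) = 5.376824; V(3,-1) = 3.142177; V(3,+0) = 0.670000; V(3,+1) = 0.000000; V(3,+2) = 0.000000; V(3,+3) = 0.000000
Backward induction: V(k, j) = exp(-r*dt) * [p_u * V(k+1, j+1) + p_m * V(k+1, j) + p_d * V(k+1, j-1)]
  V(2,-2) = exp(-r*dt) * [p_u*3.142177 + p_m*5.376824 + p_d*7.396762] = 5.359981
  V(2,-1) = exp(-r*dt) * [p_u*0.670000 + p_m*3.142177 + p_d*5.376824] = 3.125336
  V(2,+0) = exp(-r*dt) * [p_u*0.000000 + p_m*0.670000 + p_d*3.142177] = 0.986251
  V(2,+1) = exp(-r*dt) * [p_u*0.000000 + p_m*0.000000 + p_d*0.670000] = 0.115115
  V(2,+2) = exp(-r*dt) * [p_u*0.000000 + p_m*0.000000 + p_d*0.000000] = 0.000000
  V(1,-1) = exp(-r*dt) * [p_u*0.986251 + p_m*3.125336 + p_d*5.359981] = 3.162235
  V(1,+0) = exp(-r*dt) * [p_u*0.115115 + p_m*0.986251 + p_d*3.125336] = 1.212626
  V(1,+1) = exp(-r*dt) * [p_u*0.000000 + p_m*0.115115 + p_d*0.986251] = 0.246146
  V(0,+0) = exp(-r*dt) * [p_u*0.246146 + p_m*1.212626 + p_d*3.162235] = 1.390922


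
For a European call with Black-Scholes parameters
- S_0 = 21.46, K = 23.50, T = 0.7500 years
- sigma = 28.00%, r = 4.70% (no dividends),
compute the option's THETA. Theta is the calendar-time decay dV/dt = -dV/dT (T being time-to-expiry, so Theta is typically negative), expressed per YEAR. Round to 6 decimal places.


d1 = -0.1078807184; d2 = -0.3503678314
phi(d1) = 0.3966275270; exp(-qT) = 1.0000000000; exp(-rT) = 0.9653640451
Theta = -S*exp(-qT)*phi(d1)*sigma/(2*sqrt(T)) - r*K*exp(-rT)*N(d2) + q*S*exp(-qT)*N(d1)
N(d1) = 0.4570451562; N(d2) = 0.3630313325; sqrt(T) = 0.8660254038
Term 1 = -21.4600 * 1.0000000000 * 0.3966275270 * 0.2800 / (2 * 0.8660254038) = -1.3759731953
Term 2 = -0.0470 * 23.5000 * 0.9653640451 * 0.3630313325 = -0.3870801935
Term 3 = 0 (no dividend yield, q = 0)
Theta = -1.3759731953 + (-0.3870801935) + (0.0000000000) = -1.763053

Answer: Theta = -1.763053


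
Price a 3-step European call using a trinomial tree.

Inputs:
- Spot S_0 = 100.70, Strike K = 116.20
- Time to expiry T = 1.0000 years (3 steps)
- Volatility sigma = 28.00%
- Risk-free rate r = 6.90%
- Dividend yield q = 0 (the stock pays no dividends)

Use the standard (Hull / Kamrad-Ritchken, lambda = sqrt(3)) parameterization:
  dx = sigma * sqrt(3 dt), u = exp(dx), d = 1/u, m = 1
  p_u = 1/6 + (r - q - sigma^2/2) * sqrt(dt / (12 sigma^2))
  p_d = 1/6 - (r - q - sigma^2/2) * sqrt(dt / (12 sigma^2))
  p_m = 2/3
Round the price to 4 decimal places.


dt = T/N = 0.333333; dx = sigma*sqrt(3*dt) = 0.280000
u = exp(dx) = 1.323130; d = 1/u = 0.755784
p_u = 0.184405, p_m = 0.666667, p_d = 0.148929
Discount per step: exp(-r*dt) = 0.977262
Stock lattice S(k, j) with j the centered position index:
  k=0: S(0,+0) = 100.7000
  k=1: S(1,-1) = 76.1074; S(1,+0) = 100.7000; S(1,+1) = 133.2392
  k=2: S(2,-2) = 57.5208; S(2,-1) = 76.1074; S(2,+0) = 100.7000; S(2,+1) = 133.2392; S(2,+2) = 176.2927
  k=3: S(3,-3) = 43.4732; S(3,-2) = 57.5208; S(3,-1) = 76.1074; S(3,+0) = 100.7000; S(3,+1) = 133.2392; S(3,+2) = 176.2927; S(3,+3) = 233.2582
Terminal payoffs V(N, j) = max(S_T - K, 0):
  V(3,-3) = 0.000000; V(3,-2) = 0.000000; V(3,-1) = 0.000000; V(3,+0) = 0.000000; V(3,+1) = 17.039172; V(3,+2) = 60.092721; V(3,+3) = 117.058155
Backward induction: V(k, j) = exp(-r*dt) * [p_u * V(k+1, j+1) + p_m * V(k+1, j) + p_d * V(k+1, j-1)]
  V(2,-2) = exp(-r*dt) * [p_u*0.000000 + p_m*0.000000 + p_d*0.000000] = 0.000000
  V(2,-1) = exp(-r*dt) * [p_u*0.000000 + p_m*0.000000 + p_d*0.000000] = 0.000000
  V(2,+0) = exp(-r*dt) * [p_u*17.039172 + p_m*0.000000 + p_d*0.000000] = 3.070661
  V(2,+1) = exp(-r*dt) * [p_u*60.092721 + p_m*17.039172 + p_d*0.000000] = 21.930583
  V(2,+2) = exp(-r*dt) * [p_u*117.058155 + p_m*60.092721 + p_d*17.039172] = 62.726095
  V(1,-1) = exp(-r*dt) * [p_u*3.070661 + p_m*0.000000 + p_d*0.000000] = 0.553369
  V(1,+0) = exp(-r*dt) * [p_u*21.930583 + p_m*3.070661 + p_d*0.000000] = 5.952712
  V(1,+1) = exp(-r*dt) * [p_u*62.726095 + p_m*21.930583 + p_d*3.070661] = 26.038855
  V(0,+0) = exp(-r*dt) * [p_u*26.038855 + p_m*5.952712 + p_d*0.553369] = 8.651290

Answer: Price = V(0,0) = 8.6513


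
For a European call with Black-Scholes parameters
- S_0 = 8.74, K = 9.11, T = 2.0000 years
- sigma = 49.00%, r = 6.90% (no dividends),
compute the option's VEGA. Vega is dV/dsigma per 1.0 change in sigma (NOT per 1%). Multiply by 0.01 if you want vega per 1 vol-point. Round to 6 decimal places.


d1 = 0.4857931506; d2 = -0.2071714950
phi(d1) = 0.3545393188; exp(-qT) = 1.0000000000; exp(-rT) = 0.8710986917
Vega = S * exp(-qT) * phi(d1) * sqrt(T) = 8.7400 * 1.0000000000 * 0.3545393188 * 1.4142135624 = 4.382186

Answer: Vega = 4.382186


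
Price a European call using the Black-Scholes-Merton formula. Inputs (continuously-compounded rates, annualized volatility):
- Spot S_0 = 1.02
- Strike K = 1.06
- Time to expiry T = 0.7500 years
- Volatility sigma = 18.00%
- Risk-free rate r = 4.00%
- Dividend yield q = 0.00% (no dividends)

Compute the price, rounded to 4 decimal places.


Answer: Price = 0.0594

Derivation:
d1 = (ln(S/K) + (r - q + 0.5*sigma^2) * T) / (sigma * sqrt(T)) = 0.02363107
d2 = d1 - sigma * sqrt(T) = -0.13225350
exp(-rT) = 0.97044553; exp(-qT) = 1.00000000
C = S_0 * exp(-qT) * N(d1) - K * exp(-rT) * N(d2)
N(d1) = 0.50942656; N(d2) = 0.44739189
C = 1.0200 * 1.00000000 * 0.50942656 - 1.0600 * 0.97044553 * 0.44739189 = 0.0594


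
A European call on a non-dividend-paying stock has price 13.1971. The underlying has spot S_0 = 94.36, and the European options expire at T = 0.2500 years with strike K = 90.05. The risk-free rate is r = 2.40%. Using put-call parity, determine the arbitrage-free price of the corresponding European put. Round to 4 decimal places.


Answer: Put price = 8.3484

Derivation:
Put-call parity: C - P = S_0 * exp(-qT) - K * exp(-rT).
S_0 * exp(-qT) = 94.3600 * 1.00000000 = 94.36000000
K * exp(-rT) = 90.0500 * 0.99401796 = 89.51131766
P = C - S*exp(-qT) + K*exp(-rT)
P = 13.1971 - 94.36000000 + 89.51131766 = 8.3484


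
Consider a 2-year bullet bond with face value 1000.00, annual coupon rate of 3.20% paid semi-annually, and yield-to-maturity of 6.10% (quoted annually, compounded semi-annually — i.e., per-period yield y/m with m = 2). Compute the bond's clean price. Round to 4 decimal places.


Answer: Price = 946.1665

Derivation:
Coupon per period c = face * coupon_rate / m = 16.000000
Periods per year m = 2; per-period yield y/m = 0.030500
Number of cashflows N = 4
Cashflows (t years, CF_t, discount factor 1/(1+y/m)^(m*t), PV):
  t = 0.5000: CF_t = 16.000000, DF = 0.970403, PV = 15.526443
  t = 1.0000: CF_t = 16.000000, DF = 0.941681, PV = 15.066903
  t = 1.5000: CF_t = 16.000000, DF = 0.913810, PV = 14.620964
  t = 2.0000: CF_t = 1016.000000, DF = 0.886764, PV = 900.952145
Price P = sum_t PV_t = 946.166455


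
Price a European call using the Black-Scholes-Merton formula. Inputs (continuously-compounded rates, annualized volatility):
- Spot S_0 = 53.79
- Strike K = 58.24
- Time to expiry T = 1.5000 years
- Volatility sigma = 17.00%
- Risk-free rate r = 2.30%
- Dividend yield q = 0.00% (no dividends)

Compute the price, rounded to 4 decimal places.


d1 = (ln(S/K) + (r - q + 0.5*sigma^2) * T) / (sigma * sqrt(T)) = -0.11195526
d2 = d1 - sigma * sqrt(T) = -0.32016189
exp(-rT) = 0.96608834; exp(-qT) = 1.00000000
C = S_0 * exp(-qT) * N(d1) - K * exp(-rT) * N(d2)
N(d1) = 0.45542944; N(d2) = 0.37442281
C = 53.7900 * 1.00000000 * 0.45542944 - 58.2400 * 0.96608834 * 0.37442281 = 3.4307

Answer: Price = 3.4307


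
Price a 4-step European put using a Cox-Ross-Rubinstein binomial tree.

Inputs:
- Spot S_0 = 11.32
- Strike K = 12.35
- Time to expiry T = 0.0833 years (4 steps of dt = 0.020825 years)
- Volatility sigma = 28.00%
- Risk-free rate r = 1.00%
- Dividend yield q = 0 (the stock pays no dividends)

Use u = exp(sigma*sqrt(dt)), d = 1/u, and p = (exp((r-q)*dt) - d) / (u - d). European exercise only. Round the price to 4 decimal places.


dt = T/N = 0.020825
u = exp(sigma*sqrt(dt)) = 1.041234; d = 1/u = 0.960399
p = (exp((r-q)*dt) - d) / (u - d) = 0.492476
Discount per step: exp(-r*dt) = 0.999792
Stock lattice S(k, i) with i counting down-moves:
  k=0: S(0,0) = 11.3200
  k=1: S(1,0) = 11.7868; S(1,1) = 10.8717
  k=2: S(2,0) = 12.2728; S(2,1) = 11.3200; S(2,2) = 10.4412
  k=3: S(3,0) = 12.7788; S(3,1) = 11.7868; S(3,2) = 10.8717; S(3,3) = 10.0277
  k=4: S(4,0) = 13.3058; S(4,1) = 12.2728; S(4,2) = 11.3200; S(4,3) = 10.4412; S(4,4) = 9.6306
Terminal payoffs V(N, i) = max(K - S_T, 0):
  V(4,0) = 0.000000; V(4,1) = 0.077218; V(4,2) = 1.030000; V(4,3) = 1.908814; V(4,4) = 2.719402
Backward induction: V(k, i) = exp(-r*dt) * [p * V(k+1, i) + (1-p) * V(k+1, i+1)].
  V(3,0) = exp(-r*dt) * [p*0.000000 + (1-p)*0.077218] = 0.039182
  V(3,1) = exp(-r*dt) * [p*0.077218 + (1-p)*1.030000] = 0.560661
  V(3,2) = exp(-r*dt) * [p*1.030000 + (1-p)*1.908814] = 1.475711
  V(3,3) = exp(-r*dt) * [p*1.908814 + (1-p)*2.719402] = 2.319723
  V(2,0) = exp(-r*dt) * [p*0.039182 + (1-p)*0.560661] = 0.303782
  V(2,1) = exp(-r*dt) * [p*0.560661 + (1-p)*1.475711] = 1.024857
  V(2,2) = exp(-r*dt) * [p*1.475711 + (1-p)*2.319723] = 1.903671
  V(1,0) = exp(-r*dt) * [p*0.303782 + (1-p)*1.024857] = 0.669605
  V(1,1) = exp(-r*dt) * [p*1.024857 + (1-p)*1.903671] = 1.470570
  V(0,0) = exp(-r*dt) * [p*0.669605 + (1-p)*1.470570] = 1.075890

Answer: Price = V(0,0) = 1.0759


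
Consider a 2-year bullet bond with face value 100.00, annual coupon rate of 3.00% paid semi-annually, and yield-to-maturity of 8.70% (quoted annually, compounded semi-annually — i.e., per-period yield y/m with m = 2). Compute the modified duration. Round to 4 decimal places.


Answer: Modified duration = 1.8718

Derivation:
Coupon per period c = face * coupon_rate / m = 1.500000
Periods per year m = 2; per-period yield y/m = 0.043500
Number of cashflows N = 4
Cashflows (t years, CF_t, discount factor 1/(1+y/m)^(m*t), PV):
  t = 0.5000: CF_t = 1.500000, DF = 0.958313, PV = 1.437470
  t = 1.0000: CF_t = 1.500000, DF = 0.918365, PV = 1.377547
  t = 1.5000: CF_t = 1.500000, DF = 0.880081, PV = 1.320121
  t = 2.0000: CF_t = 101.500000, DF = 0.843393, PV = 85.604428
Price P = sum_t PV_t = 89.739566
First compute Macaulay numerator sum_t t * PV_t:
  t * PV_t at t = 0.5000: 0.718735
  t * PV_t at t = 1.0000: 1.377547
  t * PV_t at t = 1.5000: 1.980182
  t * PV_t at t = 2.0000: 171.208856
Macaulay duration D = 175.285320 / 89.739566 = 1.953267
Modified duration = D / (1 + y/m) = 1.953267 / (1 + 0.043500) = 1.871842


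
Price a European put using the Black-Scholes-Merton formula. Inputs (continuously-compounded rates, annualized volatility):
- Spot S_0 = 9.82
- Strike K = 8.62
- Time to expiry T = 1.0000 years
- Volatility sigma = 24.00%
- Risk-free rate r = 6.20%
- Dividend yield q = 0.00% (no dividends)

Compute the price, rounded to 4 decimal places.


Answer: Price = 0.2556

Derivation:
d1 = (ln(S/K) + (r - q + 0.5*sigma^2) * T) / (sigma * sqrt(T)) = 0.92140016
d2 = d1 - sigma * sqrt(T) = 0.68140016
exp(-rT) = 0.93988289; exp(-qT) = 1.00000000
P = K * exp(-rT) * N(-d2) - S_0 * exp(-qT) * N(-d1)
N(-d1) = 0.17842077; N(-d2) = 0.24780916
P = 8.6200 * 0.93988289 * 0.24780916 - 9.8200 * 1.00000000 * 0.17842077 = 0.2556


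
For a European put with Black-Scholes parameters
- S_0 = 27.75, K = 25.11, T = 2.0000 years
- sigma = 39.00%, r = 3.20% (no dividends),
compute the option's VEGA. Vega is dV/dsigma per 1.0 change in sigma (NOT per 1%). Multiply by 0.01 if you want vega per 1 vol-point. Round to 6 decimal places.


Answer: Vega = 13.285453

Derivation:
d1 = 0.5730641151; d2 = 0.0215208257
phi(d1) = 0.3385309449; exp(-qT) = 1.0000000000; exp(-rT) = 0.9380049995
Vega = S * exp(-qT) * phi(d1) * sqrt(T) = 27.7500 * 1.0000000000 * 0.3385309449 * 1.4142135624 = 13.285453


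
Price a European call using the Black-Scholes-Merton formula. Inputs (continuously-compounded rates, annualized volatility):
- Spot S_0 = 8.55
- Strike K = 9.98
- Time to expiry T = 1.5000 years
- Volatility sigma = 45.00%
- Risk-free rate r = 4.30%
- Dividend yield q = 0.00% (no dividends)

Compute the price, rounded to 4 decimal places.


Answer: Price = 1.5659

Derivation:
d1 = (ln(S/K) + (r - q + 0.5*sigma^2) * T) / (sigma * sqrt(T)) = 0.11199283
d2 = d1 - sigma * sqrt(T) = -0.43914236
exp(-rT) = 0.93753611; exp(-qT) = 1.00000000
C = S_0 * exp(-qT) * N(d1) - K * exp(-rT) * N(d2)
N(d1) = 0.54458546; N(d2) = 0.33027919
C = 8.5500 * 1.00000000 * 0.54458546 - 9.9800 * 0.93753611 * 0.33027919 = 1.5659


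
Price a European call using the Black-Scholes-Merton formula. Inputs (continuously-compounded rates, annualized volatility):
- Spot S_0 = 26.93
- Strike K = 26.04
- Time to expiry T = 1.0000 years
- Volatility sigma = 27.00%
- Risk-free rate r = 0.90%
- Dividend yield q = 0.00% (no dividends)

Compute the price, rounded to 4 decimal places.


Answer: Price = 3.4283

Derivation:
d1 = (ln(S/K) + (r - q + 0.5*sigma^2) * T) / (sigma * sqrt(T)) = 0.29280404
d2 = d1 - sigma * sqrt(T) = 0.02280404
exp(-rT) = 0.99104038; exp(-qT) = 1.00000000
C = S_0 * exp(-qT) * N(d1) - K * exp(-rT) * N(d2)
N(d1) = 0.61516403; N(d2) = 0.50909671
C = 26.9300 * 1.00000000 * 0.61516403 - 26.0400 * 0.99104038 * 0.50909671 = 3.4283


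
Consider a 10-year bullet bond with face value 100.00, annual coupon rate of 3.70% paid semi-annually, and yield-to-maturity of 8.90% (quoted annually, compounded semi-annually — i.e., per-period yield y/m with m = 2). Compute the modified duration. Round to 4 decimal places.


Coupon per period c = face * coupon_rate / m = 1.850000
Periods per year m = 2; per-period yield y/m = 0.044500
Number of cashflows N = 20
Cashflows (t years, CF_t, discount factor 1/(1+y/m)^(m*t), PV):
  t = 0.5000: CF_t = 1.850000, DF = 0.957396, PV = 1.771182
  t = 1.0000: CF_t = 1.850000, DF = 0.916607, PV = 1.695723
  t = 1.5000: CF_t = 1.850000, DF = 0.877556, PV = 1.623478
  t = 2.0000: CF_t = 1.850000, DF = 0.840168, PV = 1.554311
  t = 2.5000: CF_t = 1.850000, DF = 0.804374, PV = 1.488091
  t = 3.0000: CF_t = 1.850000, DF = 0.770104, PV = 1.424692
  t = 3.5000: CF_t = 1.850000, DF = 0.737294, PV = 1.363994
  t = 4.0000: CF_t = 1.850000, DF = 0.705883, PV = 1.305883
  t = 4.5000: CF_t = 1.850000, DF = 0.675809, PV = 1.250247
  t = 5.0000: CF_t = 1.850000, DF = 0.647017, PV = 1.196981
  t = 5.5000: CF_t = 1.850000, DF = 0.619451, PV = 1.145985
  t = 6.0000: CF_t = 1.850000, DF = 0.593060, PV = 1.097161
  t = 6.5000: CF_t = 1.850000, DF = 0.567793, PV = 1.050418
  t = 7.0000: CF_t = 1.850000, DF = 0.543603, PV = 1.005665
  t = 7.5000: CF_t = 1.850000, DF = 0.520443, PV = 0.962820
  t = 8.0000: CF_t = 1.850000, DF = 0.498270, PV = 0.921800
  t = 8.5000: CF_t = 1.850000, DF = 0.477042, PV = 0.882527
  t = 9.0000: CF_t = 1.850000, DF = 0.456718, PV = 0.844928
  t = 9.5000: CF_t = 1.850000, DF = 0.437260, PV = 0.808931
  t = 10.0000: CF_t = 101.850000, DF = 0.418631, PV = 42.637541
Price P = sum_t PV_t = 66.032358
First compute Macaulay numerator sum_t t * PV_t:
  t * PV_t at t = 0.5000: 0.885591
  t * PV_t at t = 1.0000: 1.695723
  t * PV_t at t = 1.5000: 2.435217
  t * PV_t at t = 2.0000: 3.108622
  t * PV_t at t = 2.5000: 3.720228
  t * PV_t at t = 3.0000: 4.274077
  t * PV_t at t = 3.5000: 4.773981
  t * PV_t at t = 4.0000: 5.223531
  t * PV_t at t = 4.5000: 5.626110
  t * PV_t at t = 5.0000: 5.984905
  t * PV_t at t = 5.5000: 6.302916
  t * PV_t at t = 6.0000: 6.582967
  t * PV_t at t = 6.5000: 6.827714
  t * PV_t at t = 7.0000: 7.039658
  t * PV_t at t = 7.5000: 7.221149
  t * PV_t at t = 8.0000: 7.374399
  t * PV_t at t = 8.5000: 7.501483
  t * PV_t at t = 9.0000: 7.604352
  t * PV_t at t = 9.5000: 7.684841
  t * PV_t at t = 10.0000: 426.375407
Macaulay duration D = 528.242870 / 66.032358 = 7.999758
Modified duration = D / (1 + y/m) = 7.999758 / (1 + 0.044500) = 7.658935

Answer: Modified duration = 7.6589
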